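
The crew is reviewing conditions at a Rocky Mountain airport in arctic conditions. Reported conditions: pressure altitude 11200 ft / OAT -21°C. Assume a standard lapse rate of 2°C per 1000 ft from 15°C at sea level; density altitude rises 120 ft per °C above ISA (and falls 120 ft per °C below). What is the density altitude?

ISA temperature at 11200 ft = 15 − 2 × (11200/1000) = -7.4°C.
ISA deviation = -21 − (-7.4) = -13.6°C.
Density altitude = 11200 + 120 × (-13.6) = 11200 + (-1632) = 9568 ft.

9568 ft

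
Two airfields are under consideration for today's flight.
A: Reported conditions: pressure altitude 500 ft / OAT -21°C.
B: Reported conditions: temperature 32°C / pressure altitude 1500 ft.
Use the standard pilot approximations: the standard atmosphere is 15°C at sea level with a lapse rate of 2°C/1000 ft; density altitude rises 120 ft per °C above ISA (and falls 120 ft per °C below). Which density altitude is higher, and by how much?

B by 7600 ft

A: ISA temp = 14°C, deviation -35°C, DA = 500 + 120 × (-35) = -3700 ft.
B: ISA temp = 12°C, deviation +20°C, DA = 1500 + 120 × 20 = 3900 ft.
B is higher by 3900 − (-3700) = 7600 ft.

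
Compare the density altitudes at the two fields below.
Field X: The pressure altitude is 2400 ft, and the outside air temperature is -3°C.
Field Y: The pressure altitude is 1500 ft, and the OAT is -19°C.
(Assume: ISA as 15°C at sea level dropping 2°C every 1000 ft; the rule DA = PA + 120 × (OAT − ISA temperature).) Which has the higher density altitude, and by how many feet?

Field X: ISA temp = 10.2°C, deviation -13.2°C, DA = 2400 + 120 × (-13.2) = 816 ft.
Field Y: ISA temp = 12°C, deviation -31°C, DA = 1500 + 120 × (-31) = -2220 ft.
Field X is higher by 816 − (-2220) = 3036 ft.

Field X by 3036 ft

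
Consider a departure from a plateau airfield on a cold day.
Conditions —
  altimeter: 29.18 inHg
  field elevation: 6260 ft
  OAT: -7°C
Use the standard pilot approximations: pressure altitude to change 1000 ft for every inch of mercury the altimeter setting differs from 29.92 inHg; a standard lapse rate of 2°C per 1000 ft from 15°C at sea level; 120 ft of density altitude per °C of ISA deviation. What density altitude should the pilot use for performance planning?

6040 ft

Pressure altitude = 6260 + (29.92 − 29.18) × 1000 = 6260 + (+740) = 7000 ft.
ISA temperature at 7000 ft = 15 − 2 × (7000/1000) = 1°C.
ISA deviation = -7 − 1 = -8°C.
Density altitude = 7000 + 120 × (-8) = 6040 ft.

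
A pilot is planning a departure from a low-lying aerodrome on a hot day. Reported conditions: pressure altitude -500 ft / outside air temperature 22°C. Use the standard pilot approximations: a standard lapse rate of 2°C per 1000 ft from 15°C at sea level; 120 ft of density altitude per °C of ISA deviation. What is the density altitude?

ISA temperature at -500 ft = 15 − 2 × (-500/1000) = 16°C.
ISA deviation = 22 − 16 = +6°C.
Density altitude = -500 + 120 × (6) = -500 + (+720) = 220 ft.

220 ft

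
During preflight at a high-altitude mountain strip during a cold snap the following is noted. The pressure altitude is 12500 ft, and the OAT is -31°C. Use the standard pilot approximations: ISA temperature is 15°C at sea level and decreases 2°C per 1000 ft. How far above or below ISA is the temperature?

ISA temperature at 12500 ft = 15 − 2 × (12500/1000) = -10°C.
Deviation = OAT − ISA = -31 − (-10) = -21°C.

ISA-21°C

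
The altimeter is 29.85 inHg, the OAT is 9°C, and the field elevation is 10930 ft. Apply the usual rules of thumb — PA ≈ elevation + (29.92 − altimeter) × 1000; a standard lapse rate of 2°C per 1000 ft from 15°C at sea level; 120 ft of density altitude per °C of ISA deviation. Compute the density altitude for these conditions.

12920 ft

Pressure altitude = 10930 + (29.92 − 29.85) × 1000 = 10930 + (+70) = 11000 ft.
ISA temperature at 11000 ft = 15 − 2 × (11000/1000) = -7°C.
ISA deviation = 9 − (-7) = +16°C.
Density altitude = 11000 + 120 × (16) = 12920 ft.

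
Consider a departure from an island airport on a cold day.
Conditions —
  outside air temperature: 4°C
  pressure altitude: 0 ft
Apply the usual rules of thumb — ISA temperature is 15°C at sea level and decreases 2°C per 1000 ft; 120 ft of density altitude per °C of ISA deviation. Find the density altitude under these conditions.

-1320 ft

ISA temperature at 0 ft = 15 − 2 × (0/1000) = 15°C.
ISA deviation = 4 − 15 = -11°C.
Density altitude = 0 + 120 × (-11) = 0 + (-1320) = -1320 ft.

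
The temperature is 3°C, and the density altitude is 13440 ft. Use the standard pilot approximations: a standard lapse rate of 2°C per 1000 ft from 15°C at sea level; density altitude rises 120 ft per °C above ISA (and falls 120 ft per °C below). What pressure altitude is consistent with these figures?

DA = PA + 120 × (OAT − (15 − 2·PA/1000)) = PA + 120·OAT − 1800 + 0.24·PA = 1.24·PA + 120·OAT − 1800.
So 1.24·PA = 13440 − 120 × 3 + 1800 = 14880.
PA = 14880 / 1.24 = 12000 ft.

12000 ft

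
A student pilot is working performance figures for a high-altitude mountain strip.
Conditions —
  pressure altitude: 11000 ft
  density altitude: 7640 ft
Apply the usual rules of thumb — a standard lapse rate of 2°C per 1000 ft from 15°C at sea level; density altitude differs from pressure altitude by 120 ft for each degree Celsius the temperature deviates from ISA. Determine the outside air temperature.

-35°C

Density altitude − pressure altitude = 7640 − 11000 = -3360 ft.
At 120 ft/°C that is an ISA deviation of -3360/120 = -28°C.
ISA temperature at 11000 ft = 15 − 2 × (11000/1000) = -7°C.
OAT = ISA + deviation = -7 + (-28) = -35°C.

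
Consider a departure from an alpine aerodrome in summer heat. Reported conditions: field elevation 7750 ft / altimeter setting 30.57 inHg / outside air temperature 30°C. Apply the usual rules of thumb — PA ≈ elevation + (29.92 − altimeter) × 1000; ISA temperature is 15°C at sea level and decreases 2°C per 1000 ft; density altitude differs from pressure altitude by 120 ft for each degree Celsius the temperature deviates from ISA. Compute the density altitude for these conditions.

10604 ft

Pressure altitude = 7750 + (29.92 − 30.57) × 1000 = 7750 + (-650) = 7100 ft.
ISA temperature at 7100 ft = 15 − 2 × (7100/1000) = 0.8°C.
ISA deviation = 30 − 0.8 = +29.2°C.
Density altitude = 7100 + 120 × (29.2) = 10604 ft.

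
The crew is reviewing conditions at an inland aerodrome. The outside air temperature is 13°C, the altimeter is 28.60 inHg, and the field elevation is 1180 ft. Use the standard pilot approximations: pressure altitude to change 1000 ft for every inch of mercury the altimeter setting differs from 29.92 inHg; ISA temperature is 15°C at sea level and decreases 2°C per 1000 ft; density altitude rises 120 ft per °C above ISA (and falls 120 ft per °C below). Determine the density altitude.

2860 ft

Pressure altitude = 1180 + (29.92 − 28.60) × 1000 = 1180 + (+1320) = 2500 ft.
ISA temperature at 2500 ft = 15 − 2 × (2500/1000) = 10°C.
ISA deviation = 13 − 10 = +3°C.
Density altitude = 2500 + 120 × (3) = 2860 ft.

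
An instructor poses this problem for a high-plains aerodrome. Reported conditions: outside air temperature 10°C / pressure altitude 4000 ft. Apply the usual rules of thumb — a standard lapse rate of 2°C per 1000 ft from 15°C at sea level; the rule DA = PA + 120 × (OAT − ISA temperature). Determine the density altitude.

ISA temperature at 4000 ft = 15 − 2 × (4000/1000) = 7°C.
ISA deviation = 10 − 7 = +3°C.
Density altitude = 4000 + 120 × (3) = 4000 + (+360) = 4360 ft.

4360 ft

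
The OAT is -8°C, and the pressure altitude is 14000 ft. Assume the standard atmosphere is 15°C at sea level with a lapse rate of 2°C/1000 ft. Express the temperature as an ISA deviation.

ISA temperature at 14000 ft = 15 − 2 × (14000/1000) = -13°C.
Deviation = OAT − ISA = -8 − (-13) = +5°C.

ISA+5°C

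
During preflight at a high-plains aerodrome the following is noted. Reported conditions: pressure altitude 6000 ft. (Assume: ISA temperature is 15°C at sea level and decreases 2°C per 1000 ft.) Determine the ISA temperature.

3°C

ISA temperature = 15 − 2 × (6000/1000) = 15 − 12 = 3°C.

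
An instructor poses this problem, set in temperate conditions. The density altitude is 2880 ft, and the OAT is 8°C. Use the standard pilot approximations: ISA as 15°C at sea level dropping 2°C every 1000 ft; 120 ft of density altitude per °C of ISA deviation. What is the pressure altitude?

DA = PA + 120 × (OAT − (15 − 2·PA/1000)) = PA + 120·OAT − 1800 + 0.24·PA = 1.24·PA + 120·OAT − 1800.
So 1.24·PA = 2880 − 120 × 8 + 1800 = 3720.
PA = 3720 / 1.24 = 3000 ft.

3000 ft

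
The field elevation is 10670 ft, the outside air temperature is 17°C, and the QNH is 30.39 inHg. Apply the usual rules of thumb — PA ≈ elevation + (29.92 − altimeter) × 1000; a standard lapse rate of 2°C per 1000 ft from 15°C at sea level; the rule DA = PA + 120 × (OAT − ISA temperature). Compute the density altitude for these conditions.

Pressure altitude = 10670 + (29.92 − 30.39) × 1000 = 10670 + (-470) = 10200 ft.
ISA temperature at 10200 ft = 15 − 2 × (10200/1000) = -5.4°C.
ISA deviation = 17 − (-5.4) = +22.4°C.
Density altitude = 10200 + 120 × (22.4) = 12888 ft.

12888 ft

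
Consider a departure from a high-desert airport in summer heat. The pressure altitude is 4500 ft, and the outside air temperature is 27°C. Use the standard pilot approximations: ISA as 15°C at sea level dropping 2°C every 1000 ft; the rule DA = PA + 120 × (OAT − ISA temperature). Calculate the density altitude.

ISA temperature at 4500 ft = 15 − 2 × (4500/1000) = 6°C.
ISA deviation = 27 − 6 = +21°C.
Density altitude = 4500 + 120 × (21) = 4500 + (+2520) = 7020 ft.

7020 ft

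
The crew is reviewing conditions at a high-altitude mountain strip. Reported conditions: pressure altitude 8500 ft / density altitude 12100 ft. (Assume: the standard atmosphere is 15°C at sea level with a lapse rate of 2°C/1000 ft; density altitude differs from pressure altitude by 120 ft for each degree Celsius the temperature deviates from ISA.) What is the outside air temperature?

28°C

Density altitude − pressure altitude = 12100 − 8500 = +3600 ft.
At 120 ft/°C that is an ISA deviation of 3600/120 = +30°C.
ISA temperature at 8500 ft = 15 − 2 × (8500/1000) = -2°C.
OAT = ISA + deviation = -2 + (+30) = 28°C.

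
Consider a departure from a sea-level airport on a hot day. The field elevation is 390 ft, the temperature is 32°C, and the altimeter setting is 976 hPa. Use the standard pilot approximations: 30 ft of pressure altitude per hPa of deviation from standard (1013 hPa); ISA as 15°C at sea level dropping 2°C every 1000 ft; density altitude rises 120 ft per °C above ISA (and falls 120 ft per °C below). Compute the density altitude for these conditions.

Pressure altitude = 390 + (1013 − 976) × 30 = 390 + (+1110) = 1500 ft.
ISA temperature at 1500 ft = 15 − 2 × (1500/1000) = 12°C.
ISA deviation = 32 − 12 = +20°C.
Density altitude = 1500 + 120 × (20) = 3900 ft.

3900 ft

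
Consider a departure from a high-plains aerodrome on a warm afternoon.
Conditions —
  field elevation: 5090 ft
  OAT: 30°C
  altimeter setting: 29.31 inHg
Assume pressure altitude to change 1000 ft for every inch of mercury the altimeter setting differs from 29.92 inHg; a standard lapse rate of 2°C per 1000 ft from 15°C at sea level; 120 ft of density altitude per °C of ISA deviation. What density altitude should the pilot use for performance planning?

8868 ft

Pressure altitude = 5090 + (29.92 − 29.31) × 1000 = 5090 + (+610) = 5700 ft.
ISA temperature at 5700 ft = 15 − 2 × (5700/1000) = 3.6°C.
ISA deviation = 30 − 3.6 = +26.4°C.
Density altitude = 5700 + 120 × (26.4) = 8868 ft.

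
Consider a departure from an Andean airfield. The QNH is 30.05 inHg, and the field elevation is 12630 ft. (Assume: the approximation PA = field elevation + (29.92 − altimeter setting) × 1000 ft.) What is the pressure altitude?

12500 ft

Pressure correction = (29.92 − 30.05) × 1000 = -130 ft.
Pressure altitude = 12630 + (-130) = 12500 ft.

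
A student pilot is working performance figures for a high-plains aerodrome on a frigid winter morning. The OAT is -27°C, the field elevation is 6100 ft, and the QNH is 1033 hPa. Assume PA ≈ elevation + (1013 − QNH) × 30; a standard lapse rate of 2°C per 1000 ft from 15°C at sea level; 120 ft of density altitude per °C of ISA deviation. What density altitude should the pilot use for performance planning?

Pressure altitude = 6100 + (1013 − 1033) × 30 = 6100 + (-600) = 5500 ft.
ISA temperature at 5500 ft = 15 − 2 × (5500/1000) = 4°C.
ISA deviation = -27 − 4 = -31°C.
Density altitude = 5500 + 120 × (-31) = 1780 ft.

1780 ft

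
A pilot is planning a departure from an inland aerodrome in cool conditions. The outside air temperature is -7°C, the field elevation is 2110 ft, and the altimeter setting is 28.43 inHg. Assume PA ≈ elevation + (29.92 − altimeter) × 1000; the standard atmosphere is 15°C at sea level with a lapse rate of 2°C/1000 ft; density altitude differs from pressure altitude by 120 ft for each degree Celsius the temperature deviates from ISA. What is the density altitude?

1824 ft

Pressure altitude = 2110 + (29.92 − 28.43) × 1000 = 2110 + (+1490) = 3600 ft.
ISA temperature at 3600 ft = 15 − 2 × (3600/1000) = 7.8°C.
ISA deviation = -7 − 7.8 = -14.8°C.
Density altitude = 3600 + 120 × (-14.8) = 1824 ft.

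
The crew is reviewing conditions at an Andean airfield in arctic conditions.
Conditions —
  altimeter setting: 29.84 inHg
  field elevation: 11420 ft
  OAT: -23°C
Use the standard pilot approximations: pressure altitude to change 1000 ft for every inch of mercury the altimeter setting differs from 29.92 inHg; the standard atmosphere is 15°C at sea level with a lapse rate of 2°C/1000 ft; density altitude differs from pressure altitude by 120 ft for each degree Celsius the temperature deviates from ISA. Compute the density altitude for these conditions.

Pressure altitude = 11420 + (29.92 − 29.84) × 1000 = 11420 + (+80) = 11500 ft.
ISA temperature at 11500 ft = 15 − 2 × (11500/1000) = -8°C.
ISA deviation = -23 − (-8) = -15°C.
Density altitude = 11500 + 120 × (-15) = 9700 ft.

9700 ft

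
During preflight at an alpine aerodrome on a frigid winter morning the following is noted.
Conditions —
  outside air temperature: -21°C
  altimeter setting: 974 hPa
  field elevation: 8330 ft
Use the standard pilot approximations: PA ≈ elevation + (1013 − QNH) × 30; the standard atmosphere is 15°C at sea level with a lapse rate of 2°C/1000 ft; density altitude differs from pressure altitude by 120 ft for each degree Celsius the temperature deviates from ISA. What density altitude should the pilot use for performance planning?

7460 ft

Pressure altitude = 8330 + (1013 − 974) × 30 = 8330 + (+1170) = 9500 ft.
ISA temperature at 9500 ft = 15 − 2 × (9500/1000) = -4°C.
ISA deviation = -21 − (-4) = -17°C.
Density altitude = 9500 + 120 × (-17) = 7460 ft.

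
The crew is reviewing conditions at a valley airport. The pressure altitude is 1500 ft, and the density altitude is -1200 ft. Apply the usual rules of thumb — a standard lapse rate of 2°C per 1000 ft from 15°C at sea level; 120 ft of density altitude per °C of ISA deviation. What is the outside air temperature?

Density altitude − pressure altitude = -1200 − 1500 = -2700 ft.
At 120 ft/°C that is an ISA deviation of -2700/120 = -22.5°C.
ISA temperature at 1500 ft = 15 − 2 × (1500/1000) = 12°C.
OAT = ISA + deviation = 12 + (-22.5) = -10.5°C.

-10.5°C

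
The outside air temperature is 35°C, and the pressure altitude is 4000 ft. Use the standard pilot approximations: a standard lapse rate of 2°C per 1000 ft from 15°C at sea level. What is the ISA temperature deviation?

ISA temperature at 4000 ft = 15 − 2 × (4000/1000) = 7°C.
Deviation = OAT − ISA = 35 − 7 = +28°C.

ISA+28°C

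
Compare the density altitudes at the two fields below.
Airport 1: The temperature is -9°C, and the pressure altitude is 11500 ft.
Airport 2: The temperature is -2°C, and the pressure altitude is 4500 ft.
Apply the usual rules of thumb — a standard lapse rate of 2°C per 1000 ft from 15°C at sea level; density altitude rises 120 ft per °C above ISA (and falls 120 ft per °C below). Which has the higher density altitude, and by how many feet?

Airport 1: ISA temp = -8°C, deviation -1°C, DA = 11500 + 120 × (-1) = 11380 ft.
Airport 2: ISA temp = 6°C, deviation -8°C, DA = 4500 + 120 × (-8) = 3540 ft.
Airport 1 is higher by 11380 − 3540 = 7840 ft.

Airport 1 by 7840 ft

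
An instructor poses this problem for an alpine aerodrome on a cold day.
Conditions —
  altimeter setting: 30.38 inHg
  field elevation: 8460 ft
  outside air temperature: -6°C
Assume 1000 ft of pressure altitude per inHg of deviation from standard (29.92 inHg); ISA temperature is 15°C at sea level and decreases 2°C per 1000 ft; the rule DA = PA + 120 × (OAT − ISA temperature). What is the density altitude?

Pressure altitude = 8460 + (29.92 − 30.38) × 1000 = 8460 + (-460) = 8000 ft.
ISA temperature at 8000 ft = 15 − 2 × (8000/1000) = -1°C.
ISA deviation = -6 − (-1) = -5°C.
Density altitude = 8000 + 120 × (-5) = 7400 ft.

7400 ft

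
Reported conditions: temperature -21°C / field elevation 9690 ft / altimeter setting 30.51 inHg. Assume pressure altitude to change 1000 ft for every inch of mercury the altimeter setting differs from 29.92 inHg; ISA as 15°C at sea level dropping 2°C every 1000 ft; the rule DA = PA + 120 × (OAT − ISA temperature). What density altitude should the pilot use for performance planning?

Pressure altitude = 9690 + (29.92 − 30.51) × 1000 = 9690 + (-590) = 9100 ft.
ISA temperature at 9100 ft = 15 − 2 × (9100/1000) = -3.2°C.
ISA deviation = -21 − (-3.2) = -17.8°C.
Density altitude = 9100 + 120 × (-17.8) = 6964 ft.

6964 ft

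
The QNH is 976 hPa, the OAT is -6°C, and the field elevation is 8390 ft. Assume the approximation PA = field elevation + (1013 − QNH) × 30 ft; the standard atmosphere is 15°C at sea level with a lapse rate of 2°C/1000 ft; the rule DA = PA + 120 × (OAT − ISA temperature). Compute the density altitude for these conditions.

Pressure altitude = 8390 + (1013 − 976) × 30 = 8390 + (+1110) = 9500 ft.
ISA temperature at 9500 ft = 15 − 2 × (9500/1000) = -4°C.
ISA deviation = -6 − (-4) = -2°C.
Density altitude = 9500 + 120 × (-2) = 9260 ft.

9260 ft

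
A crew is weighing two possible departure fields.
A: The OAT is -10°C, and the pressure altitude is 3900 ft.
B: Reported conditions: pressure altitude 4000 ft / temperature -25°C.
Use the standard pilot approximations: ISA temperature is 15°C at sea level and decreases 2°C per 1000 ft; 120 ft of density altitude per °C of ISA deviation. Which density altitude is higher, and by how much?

A: ISA temp = 7.2°C, deviation -17.2°C, DA = 3900 + 120 × (-17.2) = 1836 ft.
B: ISA temp = 7°C, deviation -32°C, DA = 4000 + 120 × (-32) = 160 ft.
A is higher by 1836 − 160 = 1676 ft.

A by 1676 ft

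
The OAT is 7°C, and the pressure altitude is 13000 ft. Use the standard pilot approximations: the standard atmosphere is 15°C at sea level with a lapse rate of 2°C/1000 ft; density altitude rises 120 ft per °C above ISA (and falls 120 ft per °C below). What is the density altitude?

ISA temperature at 13000 ft = 15 − 2 × (13000/1000) = -11°C.
ISA deviation = 7 − (-11) = +18°C.
Density altitude = 13000 + 120 × (18) = 13000 + (+2160) = 15160 ft.

15160 ft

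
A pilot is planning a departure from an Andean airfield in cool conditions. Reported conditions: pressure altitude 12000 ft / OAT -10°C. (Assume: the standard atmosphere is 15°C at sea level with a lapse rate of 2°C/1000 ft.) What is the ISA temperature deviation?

ISA-1°C

ISA temperature at 12000 ft = 15 − 2 × (12000/1000) = -9°C.
Deviation = OAT − ISA = -10 − (-9) = -1°C.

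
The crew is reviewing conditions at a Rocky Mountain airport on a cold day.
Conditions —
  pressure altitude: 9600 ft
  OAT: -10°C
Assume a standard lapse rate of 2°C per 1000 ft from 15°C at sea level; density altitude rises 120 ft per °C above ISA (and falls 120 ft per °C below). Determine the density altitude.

8904 ft

ISA temperature at 9600 ft = 15 − 2 × (9600/1000) = -4.2°C.
ISA deviation = -10 − (-4.2) = -5.8°C.
Density altitude = 9600 + 120 × (-5.8) = 9600 + (-696) = 8904 ft.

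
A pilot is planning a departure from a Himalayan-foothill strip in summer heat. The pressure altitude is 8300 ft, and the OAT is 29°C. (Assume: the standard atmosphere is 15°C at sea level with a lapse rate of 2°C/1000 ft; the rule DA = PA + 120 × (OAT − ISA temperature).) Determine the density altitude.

ISA temperature at 8300 ft = 15 − 2 × (8300/1000) = -1.6°C.
ISA deviation = 29 − (-1.6) = +30.6°C.
Density altitude = 8300 + 120 × (30.6) = 8300 + (+3672) = 11972 ft.

11972 ft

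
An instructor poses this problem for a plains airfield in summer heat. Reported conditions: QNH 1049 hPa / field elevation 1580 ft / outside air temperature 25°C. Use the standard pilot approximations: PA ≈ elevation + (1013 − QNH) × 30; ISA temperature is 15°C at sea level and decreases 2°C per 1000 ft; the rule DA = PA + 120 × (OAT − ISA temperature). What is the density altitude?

1820 ft

Pressure altitude = 1580 + (1013 − 1049) × 30 = 1580 + (-1080) = 500 ft.
ISA temperature at 500 ft = 15 − 2 × (500/1000) = 14°C.
ISA deviation = 25 − 14 = +11°C.
Density altitude = 500 + 120 × (11) = 1820 ft.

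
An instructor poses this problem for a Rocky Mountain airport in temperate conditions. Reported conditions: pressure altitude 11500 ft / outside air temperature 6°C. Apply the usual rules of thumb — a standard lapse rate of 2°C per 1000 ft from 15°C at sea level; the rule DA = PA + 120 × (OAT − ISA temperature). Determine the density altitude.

13180 ft

ISA temperature at 11500 ft = 15 − 2 × (11500/1000) = -8°C.
ISA deviation = 6 − (-8) = +14°C.
Density altitude = 11500 + 120 × (14) = 11500 + (+1680) = 13180 ft.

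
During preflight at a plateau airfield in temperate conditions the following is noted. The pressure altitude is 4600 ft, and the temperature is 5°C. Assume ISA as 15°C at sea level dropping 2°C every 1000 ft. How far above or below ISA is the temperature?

ISA-0.8°C

ISA temperature at 4600 ft = 15 − 2 × (4600/1000) = 5.8°C.
Deviation = OAT − ISA = 5 − 5.8 = -0.8°C.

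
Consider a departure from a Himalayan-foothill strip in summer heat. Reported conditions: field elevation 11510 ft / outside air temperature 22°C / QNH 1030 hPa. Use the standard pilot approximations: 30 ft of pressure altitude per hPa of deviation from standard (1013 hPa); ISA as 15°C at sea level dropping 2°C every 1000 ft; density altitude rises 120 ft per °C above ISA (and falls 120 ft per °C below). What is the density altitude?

14480 ft

Pressure altitude = 11510 + (1013 − 1030) × 30 = 11510 + (-510) = 11000 ft.
ISA temperature at 11000 ft = 15 − 2 × (11000/1000) = -7°C.
ISA deviation = 22 − (-7) = +29°C.
Density altitude = 11000 + 120 × (29) = 14480 ft.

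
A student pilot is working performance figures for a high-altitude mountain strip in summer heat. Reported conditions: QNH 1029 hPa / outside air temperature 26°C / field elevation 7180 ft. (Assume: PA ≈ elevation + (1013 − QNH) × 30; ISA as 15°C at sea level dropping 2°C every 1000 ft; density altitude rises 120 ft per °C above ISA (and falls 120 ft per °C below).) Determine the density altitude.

Pressure altitude = 7180 + (1013 − 1029) × 30 = 7180 + (-480) = 6700 ft.
ISA temperature at 6700 ft = 15 − 2 × (6700/1000) = 1.6°C.
ISA deviation = 26 − 1.6 = +24.4°C.
Density altitude = 6700 + 120 × (24.4) = 9628 ft.

9628 ft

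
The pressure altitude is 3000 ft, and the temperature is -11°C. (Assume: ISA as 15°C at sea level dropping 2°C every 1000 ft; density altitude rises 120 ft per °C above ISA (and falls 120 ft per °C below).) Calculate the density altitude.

600 ft

ISA temperature at 3000 ft = 15 − 2 × (3000/1000) = 9°C.
ISA deviation = -11 − 9 = -20°C.
Density altitude = 3000 + 120 × (-20) = 3000 + (-2400) = 600 ft.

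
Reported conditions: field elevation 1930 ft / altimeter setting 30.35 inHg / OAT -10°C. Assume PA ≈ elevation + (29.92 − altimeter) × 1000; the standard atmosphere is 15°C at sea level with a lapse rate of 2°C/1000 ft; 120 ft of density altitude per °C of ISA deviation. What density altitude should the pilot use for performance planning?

Pressure altitude = 1930 + (29.92 − 30.35) × 1000 = 1930 + (-430) = 1500 ft.
ISA temperature at 1500 ft = 15 − 2 × (1500/1000) = 12°C.
ISA deviation = -10 − 12 = -22°C.
Density altitude = 1500 + 120 × (-22) = -1140 ft.

-1140 ft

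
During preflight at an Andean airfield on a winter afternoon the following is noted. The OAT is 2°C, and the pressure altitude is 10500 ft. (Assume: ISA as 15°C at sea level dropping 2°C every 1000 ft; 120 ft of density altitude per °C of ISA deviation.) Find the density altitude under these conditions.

11460 ft

ISA temperature at 10500 ft = 15 − 2 × (10500/1000) = -6°C.
ISA deviation = 2 − (-6) = +8°C.
Density altitude = 10500 + 120 × (8) = 10500 + (+960) = 11460 ft.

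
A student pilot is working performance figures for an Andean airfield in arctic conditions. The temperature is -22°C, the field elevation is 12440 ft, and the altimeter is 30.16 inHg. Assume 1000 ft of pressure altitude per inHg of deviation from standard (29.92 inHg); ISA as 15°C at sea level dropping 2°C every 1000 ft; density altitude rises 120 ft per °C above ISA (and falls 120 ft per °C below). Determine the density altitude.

Pressure altitude = 12440 + (29.92 − 30.16) × 1000 = 12440 + (-240) = 12200 ft.
ISA temperature at 12200 ft = 15 − 2 × (12200/1000) = -9.4°C.
ISA deviation = -22 − (-9.4) = -12.6°C.
Density altitude = 12200 + 120 × (-12.6) = 10688 ft.

10688 ft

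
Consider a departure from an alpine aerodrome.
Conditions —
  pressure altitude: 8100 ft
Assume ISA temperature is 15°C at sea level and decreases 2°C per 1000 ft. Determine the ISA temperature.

ISA temperature = 15 − 2 × (8100/1000) = 15 − 16.2 = -1.2°C.

-1.2°C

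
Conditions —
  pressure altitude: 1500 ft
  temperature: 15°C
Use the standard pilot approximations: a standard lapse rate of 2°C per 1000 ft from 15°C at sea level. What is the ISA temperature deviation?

ISA+3°C

ISA temperature at 1500 ft = 15 − 2 × (1500/1000) = 12°C.
Deviation = OAT − ISA = 15 − 12 = +3°C.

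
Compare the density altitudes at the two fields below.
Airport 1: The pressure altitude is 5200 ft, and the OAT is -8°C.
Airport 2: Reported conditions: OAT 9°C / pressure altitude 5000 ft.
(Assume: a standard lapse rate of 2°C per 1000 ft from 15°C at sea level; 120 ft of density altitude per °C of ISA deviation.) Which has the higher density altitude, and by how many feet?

Airport 2 by 1792 ft

Airport 1: ISA temp = 4.6°C, deviation -12.6°C, DA = 5200 + 120 × (-12.6) = 3688 ft.
Airport 2: ISA temp = 5°C, deviation +4°C, DA = 5000 + 120 × 4 = 5480 ft.
Airport 2 is higher by 5480 − 3688 = 1792 ft.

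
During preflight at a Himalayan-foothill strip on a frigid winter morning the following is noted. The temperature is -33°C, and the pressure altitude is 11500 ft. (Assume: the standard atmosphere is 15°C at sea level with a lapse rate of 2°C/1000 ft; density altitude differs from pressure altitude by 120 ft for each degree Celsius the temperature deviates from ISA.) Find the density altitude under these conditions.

8500 ft

ISA temperature at 11500 ft = 15 − 2 × (11500/1000) = -8°C.
ISA deviation = -33 − (-8) = -25°C.
Density altitude = 11500 + 120 × (-25) = 11500 + (-3000) = 8500 ft.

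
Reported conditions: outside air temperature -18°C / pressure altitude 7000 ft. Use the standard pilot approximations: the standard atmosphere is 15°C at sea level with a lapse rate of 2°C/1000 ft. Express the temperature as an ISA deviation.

ISA temperature at 7000 ft = 15 − 2 × (7000/1000) = 1°C.
Deviation = OAT − ISA = -18 − 1 = -19°C.

ISA-19°C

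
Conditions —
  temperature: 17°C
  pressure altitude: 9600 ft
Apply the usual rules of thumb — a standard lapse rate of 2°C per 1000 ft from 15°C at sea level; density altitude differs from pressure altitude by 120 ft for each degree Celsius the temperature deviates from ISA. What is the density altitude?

12144 ft

ISA temperature at 9600 ft = 15 − 2 × (9600/1000) = -4.2°C.
ISA deviation = 17 − (-4.2) = +21.2°C.
Density altitude = 9600 + 120 × (21.2) = 9600 + (+2544) = 12144 ft.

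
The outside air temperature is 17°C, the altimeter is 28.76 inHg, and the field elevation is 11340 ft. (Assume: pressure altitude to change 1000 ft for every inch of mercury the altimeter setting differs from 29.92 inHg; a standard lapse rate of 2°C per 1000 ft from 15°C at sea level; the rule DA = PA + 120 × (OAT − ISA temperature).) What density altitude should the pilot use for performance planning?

Pressure altitude = 11340 + (29.92 − 28.76) × 1000 = 11340 + (+1160) = 12500 ft.
ISA temperature at 12500 ft = 15 − 2 × (12500/1000) = -10°C.
ISA deviation = 17 − (-10) = +27°C.
Density altitude = 12500 + 120 × (27) = 15740 ft.

15740 ft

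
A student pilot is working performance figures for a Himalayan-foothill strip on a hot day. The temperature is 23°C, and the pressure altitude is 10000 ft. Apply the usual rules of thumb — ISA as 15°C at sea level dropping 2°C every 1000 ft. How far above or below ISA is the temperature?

ISA+28°C

ISA temperature at 10000 ft = 15 − 2 × (10000/1000) = -5°C.
Deviation = OAT − ISA = 23 − (-5) = +28°C.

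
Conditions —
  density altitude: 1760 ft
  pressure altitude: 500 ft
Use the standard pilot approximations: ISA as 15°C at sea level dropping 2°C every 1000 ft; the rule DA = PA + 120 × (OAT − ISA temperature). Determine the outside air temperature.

Density altitude − pressure altitude = 1760 − 500 = +1260 ft.
At 120 ft/°C that is an ISA deviation of 1260/120 = +10.5°C.
ISA temperature at 500 ft = 15 − 2 × (500/1000) = 14°C.
OAT = ISA + deviation = 14 + (+10.5) = 24.5°C.

24.5°C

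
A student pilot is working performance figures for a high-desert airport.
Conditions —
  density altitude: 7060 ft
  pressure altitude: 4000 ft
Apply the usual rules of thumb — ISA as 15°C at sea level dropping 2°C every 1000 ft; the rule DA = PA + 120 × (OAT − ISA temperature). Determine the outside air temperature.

Density altitude − pressure altitude = 7060 − 4000 = +3060 ft.
At 120 ft/°C that is an ISA deviation of 3060/120 = +25.5°C.
ISA temperature at 4000 ft = 15 − 2 × (4000/1000) = 7°C.
OAT = ISA + deviation = 7 + (+25.5) = 32.5°C.

32.5°C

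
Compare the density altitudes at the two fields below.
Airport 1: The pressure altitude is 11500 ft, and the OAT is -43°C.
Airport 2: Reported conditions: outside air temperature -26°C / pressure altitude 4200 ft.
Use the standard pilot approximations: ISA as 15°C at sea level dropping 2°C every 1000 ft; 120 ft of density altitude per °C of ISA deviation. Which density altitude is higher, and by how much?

Airport 1 by 7012 ft

Airport 1: ISA temp = -8°C, deviation -35°C, DA = 11500 + 120 × (-35) = 7300 ft.
Airport 2: ISA temp = 6.6°C, deviation -32.6°C, DA = 4200 + 120 × (-32.6) = 288 ft.
Airport 1 is higher by 7300 − 288 = 7012 ft.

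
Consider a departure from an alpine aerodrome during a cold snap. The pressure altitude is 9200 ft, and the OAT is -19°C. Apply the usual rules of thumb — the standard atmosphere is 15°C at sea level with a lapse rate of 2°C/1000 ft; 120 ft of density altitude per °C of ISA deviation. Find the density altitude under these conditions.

ISA temperature at 9200 ft = 15 − 2 × (9200/1000) = -3.4°C.
ISA deviation = -19 − (-3.4) = -15.6°C.
Density altitude = 9200 + 120 × (-15.6) = 9200 + (-1872) = 7328 ft.

7328 ft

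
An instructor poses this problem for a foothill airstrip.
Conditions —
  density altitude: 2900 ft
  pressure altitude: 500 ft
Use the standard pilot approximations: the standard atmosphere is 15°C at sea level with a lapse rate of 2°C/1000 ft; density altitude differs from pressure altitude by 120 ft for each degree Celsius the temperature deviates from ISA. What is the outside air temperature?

34°C

Density altitude − pressure altitude = 2900 − 500 = +2400 ft.
At 120 ft/°C that is an ISA deviation of 2400/120 = +20°C.
ISA temperature at 500 ft = 15 − 2 × (500/1000) = 14°C.
OAT = ISA + deviation = 14 + (+20) = 34°C.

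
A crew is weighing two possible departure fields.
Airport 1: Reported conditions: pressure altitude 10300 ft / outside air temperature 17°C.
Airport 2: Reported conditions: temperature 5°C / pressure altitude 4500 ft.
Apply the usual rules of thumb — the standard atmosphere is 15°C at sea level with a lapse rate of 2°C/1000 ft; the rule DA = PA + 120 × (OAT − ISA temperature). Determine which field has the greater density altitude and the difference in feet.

Airport 1: ISA temp = -5.6°C, deviation +22.6°C, DA = 10300 + 120 × 22.6 = 13012 ft.
Airport 2: ISA temp = 6°C, deviation -1°C, DA = 4500 + 120 × (-1) = 4380 ft.
Airport 1 is higher by 13012 − 4380 = 8632 ft.

Airport 1 by 8632 ft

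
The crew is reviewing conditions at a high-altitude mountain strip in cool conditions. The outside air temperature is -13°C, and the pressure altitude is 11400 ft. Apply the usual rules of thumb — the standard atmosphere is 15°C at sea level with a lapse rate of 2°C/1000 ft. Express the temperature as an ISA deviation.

ISA temperature at 11400 ft = 15 − 2 × (11400/1000) = -7.8°C.
Deviation = OAT − ISA = -13 − (-7.8) = -5.2°C.

ISA-5.2°C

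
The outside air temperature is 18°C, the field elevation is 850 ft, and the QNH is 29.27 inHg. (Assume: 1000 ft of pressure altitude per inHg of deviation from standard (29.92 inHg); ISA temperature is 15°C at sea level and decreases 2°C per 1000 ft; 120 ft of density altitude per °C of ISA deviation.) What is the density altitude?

Pressure altitude = 850 + (29.92 − 29.27) × 1000 = 850 + (+650) = 1500 ft.
ISA temperature at 1500 ft = 15 − 2 × (1500/1000) = 12°C.
ISA deviation = 18 − 12 = +6°C.
Density altitude = 1500 + 120 × (6) = 2220 ft.

2220 ft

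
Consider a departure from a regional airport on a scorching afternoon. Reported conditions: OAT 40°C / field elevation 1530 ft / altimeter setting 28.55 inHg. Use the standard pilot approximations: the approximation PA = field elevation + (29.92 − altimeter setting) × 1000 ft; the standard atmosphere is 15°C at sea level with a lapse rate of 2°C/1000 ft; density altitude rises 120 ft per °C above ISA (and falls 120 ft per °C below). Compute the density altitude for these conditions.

6596 ft

Pressure altitude = 1530 + (29.92 − 28.55) × 1000 = 1530 + (+1370) = 2900 ft.
ISA temperature at 2900 ft = 15 − 2 × (2900/1000) = 9.2°C.
ISA deviation = 40 − 9.2 = +30.8°C.
Density altitude = 2900 + 120 × (30.8) = 6596 ft.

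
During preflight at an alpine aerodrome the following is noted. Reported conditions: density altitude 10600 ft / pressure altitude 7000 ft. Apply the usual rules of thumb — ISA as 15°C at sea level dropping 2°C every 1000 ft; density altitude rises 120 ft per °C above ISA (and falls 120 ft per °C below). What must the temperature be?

31°C

Density altitude − pressure altitude = 10600 − 7000 = +3600 ft.
At 120 ft/°C that is an ISA deviation of 3600/120 = +30°C.
ISA temperature at 7000 ft = 15 − 2 × (7000/1000) = 1°C.
OAT = ISA + deviation = 1 + (+30) = 31°C.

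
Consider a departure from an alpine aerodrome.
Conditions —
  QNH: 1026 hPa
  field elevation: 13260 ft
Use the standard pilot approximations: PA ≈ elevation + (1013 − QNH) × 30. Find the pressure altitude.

12870 ft

Pressure correction = (1013 − 1026) × 30 = -390 ft.
Pressure altitude = 13260 + (-390) = 12870 ft.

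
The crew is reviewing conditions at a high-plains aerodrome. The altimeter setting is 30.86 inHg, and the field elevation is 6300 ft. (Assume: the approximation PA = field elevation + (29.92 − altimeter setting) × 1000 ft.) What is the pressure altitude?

5360 ft

Pressure correction = (29.92 − 30.86) × 1000 = -940 ft.
Pressure altitude = 6300 + (-940) = 5360 ft.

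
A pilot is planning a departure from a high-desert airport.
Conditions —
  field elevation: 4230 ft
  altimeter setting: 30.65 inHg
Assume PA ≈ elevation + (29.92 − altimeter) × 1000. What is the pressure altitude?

Pressure correction = (29.92 − 30.65) × 1000 = -730 ft.
Pressure altitude = 4230 + (-730) = 3500 ft.

3500 ft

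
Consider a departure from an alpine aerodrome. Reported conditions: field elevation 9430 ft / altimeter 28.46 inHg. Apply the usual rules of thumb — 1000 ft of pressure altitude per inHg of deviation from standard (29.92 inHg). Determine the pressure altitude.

10890 ft

Pressure correction = (29.92 − 28.46) × 1000 = +1460 ft.
Pressure altitude = 9430 + (+1460) = 10890 ft.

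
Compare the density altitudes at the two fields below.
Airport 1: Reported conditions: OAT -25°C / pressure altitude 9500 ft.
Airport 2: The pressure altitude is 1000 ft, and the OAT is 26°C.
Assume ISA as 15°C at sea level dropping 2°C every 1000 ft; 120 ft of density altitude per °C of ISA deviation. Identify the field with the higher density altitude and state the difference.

Airport 1: ISA temp = -4°C, deviation -21°C, DA = 9500 + 120 × (-21) = 6980 ft.
Airport 2: ISA temp = 13°C, deviation +13°C, DA = 1000 + 120 × 13 = 2560 ft.
Airport 1 is higher by 6980 − 2560 = 4420 ft.

Airport 1 by 4420 ft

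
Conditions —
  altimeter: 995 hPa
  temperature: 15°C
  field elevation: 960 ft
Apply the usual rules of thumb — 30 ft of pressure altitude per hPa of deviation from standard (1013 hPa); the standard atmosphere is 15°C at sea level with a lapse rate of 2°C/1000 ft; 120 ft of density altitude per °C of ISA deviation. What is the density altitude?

Pressure altitude = 960 + (1013 − 995) × 30 = 960 + (+540) = 1500 ft.
ISA temperature at 1500 ft = 15 − 2 × (1500/1000) = 12°C.
ISA deviation = 15 − 12 = +3°C.
Density altitude = 1500 + 120 × (3) = 1860 ft.

1860 ft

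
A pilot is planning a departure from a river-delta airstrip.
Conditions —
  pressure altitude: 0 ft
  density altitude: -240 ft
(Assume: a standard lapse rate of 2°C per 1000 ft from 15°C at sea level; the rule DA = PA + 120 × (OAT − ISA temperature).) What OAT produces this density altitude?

13°C

Density altitude − pressure altitude = -240 − 0 = -240 ft.
At 120 ft/°C that is an ISA deviation of -240/120 = -2°C.
ISA temperature at 0 ft = 15 − 2 × (0/1000) = 15°C.
OAT = ISA + deviation = 15 + (-2) = 13°C.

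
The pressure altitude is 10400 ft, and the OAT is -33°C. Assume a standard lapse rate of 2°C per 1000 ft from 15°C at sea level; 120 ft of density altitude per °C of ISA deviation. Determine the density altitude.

7136 ft

ISA temperature at 10400 ft = 15 − 2 × (10400/1000) = -5.8°C.
ISA deviation = -33 − (-5.8) = -27.2°C.
Density altitude = 10400 + 120 × (-27.2) = 10400 + (-3264) = 7136 ft.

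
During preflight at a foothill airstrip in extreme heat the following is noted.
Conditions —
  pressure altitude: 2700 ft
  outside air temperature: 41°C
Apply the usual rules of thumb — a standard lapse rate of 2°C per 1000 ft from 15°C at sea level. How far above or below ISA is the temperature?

ISA temperature at 2700 ft = 15 − 2 × (2700/1000) = 9.6°C.
Deviation = OAT − ISA = 41 − 9.6 = +31.4°C.

ISA+31.4°C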